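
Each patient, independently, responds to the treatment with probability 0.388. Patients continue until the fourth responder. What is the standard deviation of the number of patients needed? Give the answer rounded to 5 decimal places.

4.03250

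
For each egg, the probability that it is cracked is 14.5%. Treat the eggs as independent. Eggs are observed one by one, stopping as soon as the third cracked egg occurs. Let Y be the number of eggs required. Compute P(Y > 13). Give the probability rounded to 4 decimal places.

Needing more than 13 eggs ⇔ fewer than 3 successes in the first 13. With X ~ Binomial(13, 0.145), P(Y > 13) = P(X ≤ 2).
  k=0: C(13,0)·0.145^0·0.855^13 = 0.130485
  k=1: C(13,1)·0.145^1·0.855^12 = 0.287677
  k=2: C(13,2)·0.145^2·0.855^11 = 0.292724
P(X ≤ 2) = 0.710885

0.7109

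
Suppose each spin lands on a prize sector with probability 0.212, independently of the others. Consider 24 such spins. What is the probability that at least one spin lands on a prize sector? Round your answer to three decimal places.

0.997

P(at least one) = 1 − P(none) = 1 − (1 − 0.212)^24
= 1 − 0.00329 = 0.99671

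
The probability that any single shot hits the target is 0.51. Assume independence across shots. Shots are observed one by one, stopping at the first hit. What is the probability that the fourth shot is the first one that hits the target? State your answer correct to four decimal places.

0.0600

Geometric (trials to first success), p = 0.51.
P(Y = 4) = (1−p)^3 · p = 0.11765 · 0.51 = 0.060001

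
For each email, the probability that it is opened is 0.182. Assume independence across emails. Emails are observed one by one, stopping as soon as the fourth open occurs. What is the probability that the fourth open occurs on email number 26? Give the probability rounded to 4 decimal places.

Y = trial on which the fourth success occurs; negative binomial, r=4, p=0.182.
P(Y=26) = C(25,3) · p^4 · (1−p)^22
= 2300 · 0.0010972 · 0.012039 = 0.030380

0.0304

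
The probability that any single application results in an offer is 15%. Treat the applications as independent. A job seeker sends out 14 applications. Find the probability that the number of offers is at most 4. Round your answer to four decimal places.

0.9533

X ~ Binomial(14, 0.15); P(X ≤ 4) = Σ C(14,k) p^k (1−p)^(14−k) over k:
  k=0: C(14,0)·0.15^0·0.85^14 = 0.102770
  k=1: C(14,1)·0.15^1·0.85^13 = 0.253902
  k=2: C(14,2)·0.15^2·0.85^12 = 0.291240
  k=3: C(14,3)·0.15^3·0.85^11 = 0.205581
  k=4: C(14,4)·0.15^4·0.85^10 = 0.099767
Total = 0.953260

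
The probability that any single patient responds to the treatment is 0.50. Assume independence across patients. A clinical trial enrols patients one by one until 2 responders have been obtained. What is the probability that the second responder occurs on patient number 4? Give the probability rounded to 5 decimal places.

Y = trial on which the second success occurs; negative binomial, r=2, p=0.50.
P(Y=4) = C(3,1) · p^2 · (1−p)^2
= 3 · 0.25 · 0.25 = 0.1875000

0.18750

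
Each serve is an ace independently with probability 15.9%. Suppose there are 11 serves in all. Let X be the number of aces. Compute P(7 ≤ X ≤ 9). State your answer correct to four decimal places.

X ~ Binomial(11, 0.159); P(7 ≤ X ≤ 9) = Σ C(11,k) p^k (1−p)^(11−k) over k:
  k=7: C(11,7)·0.159^7·0.841^4 = 0.000424
  k=8: C(11,8)·0.159^8·0.841^3 = 0.000040
  k=9: C(11,9)·0.159^9·0.841^2 = 0.000003
Total = 0.000467

0.0005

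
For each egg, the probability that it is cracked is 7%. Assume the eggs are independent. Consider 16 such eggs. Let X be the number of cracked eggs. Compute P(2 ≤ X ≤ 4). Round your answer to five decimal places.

0.30595

X ~ Binomial(16, 0.07); P(2 ≤ X ≤ 4) = Σ C(16,k) p^k (1−p)^(16−k) over k:
  k=2: C(16,2)·0.07^2·0.93^14 = 0.2128818
  k=3: C(16,3)·0.07^3·0.93^13 = 0.0747757
  k=4: C(16,4)·0.07^4·0.93^12 = 0.0182919
Total = 0.3059494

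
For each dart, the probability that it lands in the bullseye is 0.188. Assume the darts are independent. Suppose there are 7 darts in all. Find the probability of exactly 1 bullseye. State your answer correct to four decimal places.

X ~ Binomial(n=7, p=0.188).
P(X=1) = C(7,1) · p^1 · (1−p)^6
= 7 · 0.188 · 0.28664 = 0.377218

0.3772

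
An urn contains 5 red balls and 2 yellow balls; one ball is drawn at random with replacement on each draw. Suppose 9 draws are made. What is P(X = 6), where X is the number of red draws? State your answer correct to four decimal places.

X ~ Binomial(n=9, p=0.714286).
P(X=6) = C(9,6) · p^6 · (1−p)^3
= 84 · 0.13281 · 0.023324 = 0.260200

0.2602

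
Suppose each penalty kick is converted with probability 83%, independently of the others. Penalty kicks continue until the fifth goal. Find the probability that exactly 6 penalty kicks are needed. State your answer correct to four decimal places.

0.3348

Y = trial on which the fifth success occurs; negative binomial, r=5, p=0.83.
P(Y=6) = C(5,4) · p^5 · (1−p)^1
= 5 · 0.3939 · 0.17 = 0.334818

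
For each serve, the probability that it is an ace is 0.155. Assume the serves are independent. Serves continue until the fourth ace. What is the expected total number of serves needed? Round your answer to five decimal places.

Y = total serves until the fourth success; negative binomial with r=4, p=0.155.
E[Y] = r / p = 4 / 0.155 = 25.8064516

25.80645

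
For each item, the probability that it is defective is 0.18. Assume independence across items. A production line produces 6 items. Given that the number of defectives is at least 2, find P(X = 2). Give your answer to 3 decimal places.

0.743

X ~ Binomial(6, 0.18). Want P(X=2 | X≥2) = P(X=2) / P(X≥2).
P(X=2) = C(6,2)·0.18^2·0.82^4 = 0.21973
P(X≥2) = 1 − 0.30401 − 0.40040 = 0.29559
Ratio = 0.21973 / 0.29559 = 0.74335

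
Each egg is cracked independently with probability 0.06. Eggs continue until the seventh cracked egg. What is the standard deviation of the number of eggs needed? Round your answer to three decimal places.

42.753

Y = total eggs until the seventh success; negative binomial with r=7, p=0.06.
SD(Y) = √[r(1−p)/p²] = √(1827.77778) = 42.75252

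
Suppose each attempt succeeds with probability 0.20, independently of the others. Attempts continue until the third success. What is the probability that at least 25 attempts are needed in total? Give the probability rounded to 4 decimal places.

0.1145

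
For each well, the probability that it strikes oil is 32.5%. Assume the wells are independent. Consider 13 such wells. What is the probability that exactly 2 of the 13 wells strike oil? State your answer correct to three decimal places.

X ~ Binomial(n=13, p=0.325).
P(X=2) = C(13,2) · p^2 · (1−p)^11
= 78 · 0.10562 · 0.013254 = 0.10920

0.109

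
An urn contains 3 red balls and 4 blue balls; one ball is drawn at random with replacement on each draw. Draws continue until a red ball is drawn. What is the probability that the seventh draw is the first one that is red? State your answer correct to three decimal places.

Geometric (trials to first success), p = 0.428571.
P(Y = 7) = (1−p)^6 · p = 0.034815 · 0.428571 = 0.01492

0.015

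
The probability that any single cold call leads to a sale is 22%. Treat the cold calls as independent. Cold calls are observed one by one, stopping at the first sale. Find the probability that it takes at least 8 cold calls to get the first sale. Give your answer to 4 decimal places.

Y = number of cold calls to the first success; geometric, p = 0.22.
P(Y > 7) = P(first 7 all fail) = (1−p)^7 = 0.175656

0.1757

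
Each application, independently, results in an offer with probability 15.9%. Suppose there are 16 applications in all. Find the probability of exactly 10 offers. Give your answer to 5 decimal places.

X ~ Binomial(n=16, p=0.159).
P(X=10) = C(16,10) · p^10 · (1−p)^6
= 8008 · 1.0327e-08 · 0.35381 = 0.0000293

0.00003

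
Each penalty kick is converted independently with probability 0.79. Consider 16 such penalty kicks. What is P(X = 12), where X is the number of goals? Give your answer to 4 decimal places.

0.2092

X ~ Binomial(n=16, p=0.79).
P(X=12) = C(16,12) · p^12 · (1−p)^4
= 1820 · 0.059092 · 0.0019448 = 0.209158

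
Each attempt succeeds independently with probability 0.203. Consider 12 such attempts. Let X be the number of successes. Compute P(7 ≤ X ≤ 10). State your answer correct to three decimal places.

0.004

X ~ Binomial(12, 0.203); P(7 ≤ X ≤ 10) = Σ C(12,k) p^k (1−p)^(12−k) over k:
  k=7: C(12,7)·0.203^7·0.797^5 = 0.00362
  k=8: C(12,8)·0.203^8·0.797^4 = 0.00058
  k=9: C(12,9)·0.203^9·0.797^3 = 0.00007
  k=10: C(12,10)·0.203^10·0.797^2 = 0.00000
Total = 0.00426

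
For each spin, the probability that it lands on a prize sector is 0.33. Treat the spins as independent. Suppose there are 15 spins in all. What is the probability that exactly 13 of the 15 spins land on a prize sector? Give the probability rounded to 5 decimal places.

0.00003

X ~ Binomial(n=15, p=0.33).
P(X=13) = C(15,13) · p^13 · (1−p)^2
= 105 · 5.504e-07 · 0.4489 = 0.0000259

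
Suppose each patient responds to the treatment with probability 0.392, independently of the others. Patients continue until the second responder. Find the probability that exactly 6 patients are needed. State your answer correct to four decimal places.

0.1050

Y = trial on which the second success occurs; negative binomial, r=2, p=0.392.
P(Y=6) = C(5,1) · p^2 · (1−p)^4
= 5 · 0.15366 · 0.13665 = 0.104992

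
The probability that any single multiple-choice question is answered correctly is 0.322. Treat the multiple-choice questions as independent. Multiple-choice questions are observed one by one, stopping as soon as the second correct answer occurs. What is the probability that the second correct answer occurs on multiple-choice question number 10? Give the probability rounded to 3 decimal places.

Y = trial on which the second success occurs; negative binomial, r=2, p=0.322.
P(Y=10) = C(9,1) · p^2 · (1−p)^8
= 9 · 0.10368 · 0.044652 = 0.04167

0.042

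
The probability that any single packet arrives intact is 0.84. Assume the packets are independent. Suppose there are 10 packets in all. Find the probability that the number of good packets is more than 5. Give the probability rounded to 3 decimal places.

X ~ Binomial(10, 0.84); P(X ≥ 6) = Σ C(10,k) p^k (1−p)^(10−k) over k:
  k=6: C(10,6)·0.84^6·0.16^4 = 0.04835
  k=7: C(10,7)·0.84^7·0.16^3 = 0.14504
  k=8: C(10,8)·0.84^8·0.16^2 = 0.28555
  k=9: C(10,9)·0.84^9·0.16^1 = 0.33315
  k=10: C(10,10)·0.84^10·0.16^0 = 0.17490
Total = 0.98699

0.987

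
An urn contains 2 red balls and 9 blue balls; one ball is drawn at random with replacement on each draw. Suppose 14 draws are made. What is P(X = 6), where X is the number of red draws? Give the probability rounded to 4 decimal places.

X ~ Binomial(n=14, p=0.181818).
P(X=6) = C(14,6) · p^6 · (1−p)^8
= 3003 · 3.6126e-05 · 0.20082 = 0.021786

0.0218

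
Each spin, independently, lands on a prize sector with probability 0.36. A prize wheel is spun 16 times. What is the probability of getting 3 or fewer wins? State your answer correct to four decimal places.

X ~ Binomial(16, 0.36); P(X ≤ 3) = Σ C(16,k) p^k (1−p)^(16−k) over k:
  k=0: C(16,0)·0.36^0·0.64^16 = 0.000792
  k=1: C(16,1)·0.36^1·0.64^15 = 0.007131
  k=2: C(16,2)·0.36^2·0.64^14 = 0.030082
  k=3: C(16,3)·0.36^3·0.64^13 = 0.078965
Total = 0.116970

0.1170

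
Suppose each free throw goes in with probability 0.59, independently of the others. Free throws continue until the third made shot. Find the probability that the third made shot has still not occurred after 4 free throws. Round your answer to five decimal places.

0.54200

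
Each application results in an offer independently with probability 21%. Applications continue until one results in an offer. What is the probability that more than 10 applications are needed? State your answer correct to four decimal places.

Y = number of applications to the first success; geometric, p = 0.21.
P(Y > 10) = P(first 10 all fail) = (1−p)^10 = 0.094683

0.0947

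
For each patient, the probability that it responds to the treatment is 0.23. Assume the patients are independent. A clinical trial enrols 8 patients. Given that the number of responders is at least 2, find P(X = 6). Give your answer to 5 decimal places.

X ~ Binomial(8, 0.23). Want P(X=6 | X≥2) = P(X=6) / P(X≥2).
P(X=6) = C(8,6)·0.23^6·0.77^2 = 0.0024576
P(X≥2) = 1 − 0.1235736 − 0.2952928 = 0.5811335
Ratio = 0.0024576 / 0.5811335 = 0.0042289

0.00423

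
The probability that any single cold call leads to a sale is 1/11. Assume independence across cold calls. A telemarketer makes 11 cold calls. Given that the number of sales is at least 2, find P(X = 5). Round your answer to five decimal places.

0.00613

X ~ Binomial(11, 0.090909). Want P(X=5 | X≥2) = P(X=5) / P(X≥2).
P(X=5) = C(11,5)·0.090909^5·0.909091^6 = 0.0016193
P(X≥2) = 1 − 0.3504939 − 0.3855433 = 0.2639628
Ratio = 0.0016193 / 0.2639628 = 0.0061345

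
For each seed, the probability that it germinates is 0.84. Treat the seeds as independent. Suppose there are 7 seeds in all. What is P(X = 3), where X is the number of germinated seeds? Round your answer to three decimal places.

0.014

X ~ Binomial(n=7, p=0.84).
P(X=3) = C(7,3) · p^3 · (1−p)^4
= 35 · 0.5927 · 0.00065536 = 0.01360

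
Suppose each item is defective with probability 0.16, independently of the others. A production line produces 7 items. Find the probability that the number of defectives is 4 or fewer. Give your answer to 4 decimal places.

0.9983

X ~ Binomial(7, 0.16); P(X ≤ 4) = Σ C(7,k) p^k (1−p)^(7−k) over k:
  k=0: C(7,0)·0.16^0·0.84^7 = 0.295090
  k=1: C(7,1)·0.16^1·0.84^6 = 0.393454
  k=2: C(7,2)·0.16^2·0.84^5 = 0.224831
  k=3: C(7,3)·0.16^3·0.84^4 = 0.071375
  k=4: C(7,4)·0.16^4·0.84^3 = 0.013595
Total = 0.998345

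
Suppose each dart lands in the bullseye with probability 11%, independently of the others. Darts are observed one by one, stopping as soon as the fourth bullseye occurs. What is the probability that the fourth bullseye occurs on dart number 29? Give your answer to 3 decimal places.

0.026

Y = trial on which the fourth success occurs; negative binomial, r=4, p=0.11.
P(Y=29) = C(28,3) · p^4 · (1−p)^25
= 3276 · 0.00014641 · 0.054294 = 0.02604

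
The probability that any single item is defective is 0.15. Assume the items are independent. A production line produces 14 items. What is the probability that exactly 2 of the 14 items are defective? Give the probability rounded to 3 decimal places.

X ~ Binomial(n=14, p=0.15).
P(X=2) = C(14,2) · p^2 · (1−p)^12
= 91 · 0.0225 · 0.14224 = 0.29124

0.291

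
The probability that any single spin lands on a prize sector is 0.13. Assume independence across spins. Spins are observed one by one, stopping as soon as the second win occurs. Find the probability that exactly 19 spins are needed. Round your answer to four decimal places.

Y = trial on which the second success occurs; negative binomial, r=2, p=0.13.
P(Y=19) = C(18,1) · p^2 · (1−p)^17
= 18 · 0.0169 · 0.093719 = 0.028509

0.0285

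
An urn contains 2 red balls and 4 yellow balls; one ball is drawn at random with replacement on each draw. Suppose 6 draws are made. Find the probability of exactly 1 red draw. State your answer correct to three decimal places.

X ~ Binomial(n=6, p=0.333333).
P(X=1) = C(6,1) · p^1 · (1−p)^5
= 6 · 0.33333 · 0.13169 = 0.26337

0.263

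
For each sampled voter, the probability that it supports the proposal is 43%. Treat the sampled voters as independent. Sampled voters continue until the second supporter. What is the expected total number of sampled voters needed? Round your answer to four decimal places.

4.6512

Y = total sampled voters until the second success; negative binomial with r=2, p=0.43.
E[Y] = r / p = 2 / 0.43 = 4.651163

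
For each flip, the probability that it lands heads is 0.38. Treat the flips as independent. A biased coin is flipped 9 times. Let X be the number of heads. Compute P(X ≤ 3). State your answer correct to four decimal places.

X ~ Binomial(9, 0.38); P(X ≤ 3) = Σ C(9,k) p^k (1−p)^(9−k) over k:
  k=0: C(9,0)·0.38^0·0.62^9 = 0.013537
  k=1: C(9,1)·0.38^1·0.62^8 = 0.074672
  k=2: C(9,2)·0.38^2·0.62^7 = 0.183068
  k=3: C(9,3)·0.38^3·0.62^6 = 0.261806
Total = 0.533083

0.5331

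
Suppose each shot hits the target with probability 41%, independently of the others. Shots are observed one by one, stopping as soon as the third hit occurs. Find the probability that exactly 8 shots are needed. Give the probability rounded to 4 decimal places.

0.1035

Y = trial on which the third success occurs; negative binomial, r=3, p=0.41.
P(Y=8) = C(7,2) · p^3 · (1−p)^5
= 21 · 0.068921 · 0.071492 = 0.103474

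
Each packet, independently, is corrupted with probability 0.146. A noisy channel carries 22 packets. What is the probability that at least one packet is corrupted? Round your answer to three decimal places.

P(at least one) = 1 − P(none) = 1 − (1 − 0.146)^22
= 1 − 0.03105 = 0.96895

0.969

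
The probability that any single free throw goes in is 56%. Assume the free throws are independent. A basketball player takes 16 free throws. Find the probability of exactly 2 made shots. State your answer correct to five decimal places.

X ~ Binomial(n=16, p=0.56).
P(X=2) = C(16,2) · p^2 · (1−p)^14
= 120 · 0.3136 · 1.0194e-05 = 0.0003836

0.00038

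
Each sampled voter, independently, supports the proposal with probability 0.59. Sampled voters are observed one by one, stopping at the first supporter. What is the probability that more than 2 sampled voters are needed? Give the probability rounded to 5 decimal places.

0.16810

Y = number of sampled voters to the first success; geometric, p = 0.59.
P(Y > 2) = P(first 2 all fail) = (1−p)^2 = 0.1681000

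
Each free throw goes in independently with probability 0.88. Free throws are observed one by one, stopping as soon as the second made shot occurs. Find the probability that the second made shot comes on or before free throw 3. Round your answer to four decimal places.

0.9603

Finishing within 3 free throws ⇔ at least 2 successes in the first 3. With X ~ Binomial(3, 0.88), P(Y ≤ 3) = 1 − P(X ≤ 1).
  k=0: C(3,0)·0.88^0·0.12^3 = 0.001728
  k=1: C(3,1)·0.88^1·0.12^2 = 0.038016
1 − 0.039744 = 0.960256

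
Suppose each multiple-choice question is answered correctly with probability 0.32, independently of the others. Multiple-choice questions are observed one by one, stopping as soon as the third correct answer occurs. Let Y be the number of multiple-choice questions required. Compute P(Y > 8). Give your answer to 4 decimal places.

0.5013

Needing more than 8 multiple-choice questions ⇔ fewer than 3 successes in the first 8. With X ~ Binomial(8, 0.32), P(Y > 8) = P(X ≤ 2).
  k=0: C(8,0)·0.32^0·0.68^8 = 0.045716
  k=1: C(8,1)·0.32^1·0.68^7 = 0.172109
  k=2: C(8,2)·0.32^2·0.68^6 = 0.283473
P(X ≤ 2) = 0.501298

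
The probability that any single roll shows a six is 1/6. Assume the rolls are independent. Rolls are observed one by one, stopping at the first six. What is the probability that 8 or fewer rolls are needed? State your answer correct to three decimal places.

Y = number of rolls to the first success; geometric, p = 0.166667.
P(Y ≤ 8) = 1 − (1−p)^8 = 1 − 0.23257 = 0.76743

0.767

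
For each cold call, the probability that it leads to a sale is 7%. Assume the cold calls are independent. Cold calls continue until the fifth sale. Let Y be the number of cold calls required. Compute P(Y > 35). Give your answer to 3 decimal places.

0.905

Needing more than 35 cold calls ⇔ fewer than 5 successes in the first 35. With X ~ Binomial(35, 0.07), P(Y > 35) = P(X ≤ 4).
  k=0: C(35,0)·0.07^0·0.93^35 = 0.07887
  k=1: C(35,1)·0.07^1·0.93^34 = 0.20777
  k=2: C(35,2)·0.07^2·0.93^33 = 0.26586
  k=3: C(35,3)·0.07^3·0.93^32 = 0.22012
  k=4: C(35,4)·0.07^4·0.93^31 = 0.13254
P(X ≤ 4) = 0.90516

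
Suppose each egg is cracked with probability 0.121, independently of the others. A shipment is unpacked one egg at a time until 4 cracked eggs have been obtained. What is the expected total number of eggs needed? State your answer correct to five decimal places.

33.05785

Y = total eggs until the fourth success; negative binomial with r=4, p=0.121.
E[Y] = r / p = 4 / 0.121 = 33.0578512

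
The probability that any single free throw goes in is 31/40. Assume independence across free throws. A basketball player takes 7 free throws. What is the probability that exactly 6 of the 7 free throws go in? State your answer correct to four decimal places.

X ~ Binomial(n=7, p=0.775).
P(X=6) = C(7,6) · p^6 · (1−p)^1
= 7 · 0.21668 · 0.225 = 0.341264

0.3413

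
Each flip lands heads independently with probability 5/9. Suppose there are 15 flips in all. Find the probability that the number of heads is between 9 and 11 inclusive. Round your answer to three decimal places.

X ~ Binomial(15, 0.555556); P(9 ≤ X ≤ 11) = Σ C(15,k) p^k (1−p)^(15−k) over k:
  k=9: C(15,9)·0.555556^9·0.444444^6 = 0.19447
  k=10: C(15,10)·0.555556^10·0.444444^5 = 0.14585
  k=11: C(15,11)·0.555556^11·0.444444^4 = 0.08287
Total = 0.42320

0.423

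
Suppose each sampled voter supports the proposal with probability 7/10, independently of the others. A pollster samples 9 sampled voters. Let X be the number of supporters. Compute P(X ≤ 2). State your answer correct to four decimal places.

X ~ Binomial(9, 0.70); P(X ≤ 2) = Σ C(9,k) p^k (1−p)^(9−k) over k:
  k=0: C(9,0)·0.70^0·0.30^9 = 0.000020
  k=1: C(9,1)·0.70^1·0.30^8 = 0.000413
  k=2: C(9,2)·0.70^2·0.30^7 = 0.003858
Total = 0.004291

0.0043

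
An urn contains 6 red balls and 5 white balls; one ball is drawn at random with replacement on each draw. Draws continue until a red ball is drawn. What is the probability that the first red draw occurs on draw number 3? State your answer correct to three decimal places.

Geometric (trials to first success), p = 0.545455.
P(Y = 3) = (1−p)^2 · p = 0.20661 · 0.545455 = 0.11270

0.113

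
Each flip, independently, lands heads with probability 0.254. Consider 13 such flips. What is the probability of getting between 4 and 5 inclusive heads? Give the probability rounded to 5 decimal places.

0.34347

X ~ Binomial(13, 0.254); P(4 ≤ X ≤ 5) = Σ C(13,k) p^k (1−p)^(13−k) over k:
  k=4: C(13,4)·0.254^4·0.746^9 = 0.2129562
  k=5: C(13,5)·0.254^5·0.746^8 = 0.1305142
Total = 0.3434704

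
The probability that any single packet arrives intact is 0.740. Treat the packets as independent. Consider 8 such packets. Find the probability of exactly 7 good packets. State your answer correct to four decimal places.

0.2527

X ~ Binomial(n=8, p=0.74).
P(X=7) = C(8,7) · p^7 · (1−p)^1
= 8 · 0.12151 · 0.26 = 0.252747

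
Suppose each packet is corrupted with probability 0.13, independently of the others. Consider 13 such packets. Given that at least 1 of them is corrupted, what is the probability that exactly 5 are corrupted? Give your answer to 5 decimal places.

X ~ Binomial(13, 0.13). Want P(X=5 | X≥1) = P(X=5) / P(X≥1).
P(X=5) = C(13,5)·0.13^5·0.87^8 = 0.0156837
P(X≥1) = 1 − 0.1635876 = 0.8364124
Ratio = 0.0156837 / 0.8364124 = 0.0187512

0.01875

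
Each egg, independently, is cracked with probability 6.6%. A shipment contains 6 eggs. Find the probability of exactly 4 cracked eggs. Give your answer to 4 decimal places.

X ~ Binomial(n=6, p=0.066).
P(X=4) = C(6,4) · p^4 · (1−p)^2
= 15 · 1.8975e-05 · 0.87236 = 0.000248

0.0002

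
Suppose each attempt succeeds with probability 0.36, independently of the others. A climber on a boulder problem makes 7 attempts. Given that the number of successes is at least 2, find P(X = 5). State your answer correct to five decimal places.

X ~ Binomial(7, 0.36). Want P(X=5 | X≥2) = P(X=5) / P(X≥2).
P(X=5) = C(7,5)·0.36^5·0.64^2 = 0.0520106
P(X≥2) = 1 − 0.0439805 − 0.1731731 = 0.7828465
Ratio = 0.0520106 / 0.7828465 = 0.0664378

0.06644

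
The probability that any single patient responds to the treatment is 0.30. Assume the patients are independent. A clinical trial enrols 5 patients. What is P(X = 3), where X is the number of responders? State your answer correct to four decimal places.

0.1323

X ~ Binomial(n=5, p=0.30).
P(X=3) = C(5,3) · p^3 · (1−p)^2
= 10 · 0.027 · 0.49 = 0.132300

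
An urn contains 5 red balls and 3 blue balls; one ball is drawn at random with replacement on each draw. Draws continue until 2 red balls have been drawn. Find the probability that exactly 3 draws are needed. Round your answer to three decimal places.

0.293

Y = trial on which the second success occurs; negative binomial, r=2, p=0.625.
P(Y=3) = C(2,1) · p^2 · (1−p)^1
= 2 · 0.39062 · 0.375 = 0.29297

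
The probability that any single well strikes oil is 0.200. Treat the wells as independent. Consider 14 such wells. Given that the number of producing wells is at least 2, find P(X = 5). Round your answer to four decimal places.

X ~ Binomial(14, 0.20). Want P(X=5 | X≥2) = P(X=5) / P(X≥2).
P(X=5) = C(14,5)·0.20^5·0.80^9 = 0.085985
P(X≥2) = 1 − 0.043980 − 0.153932 = 0.802088
Ratio = 0.085985 / 0.802088 = 0.107202

0.1072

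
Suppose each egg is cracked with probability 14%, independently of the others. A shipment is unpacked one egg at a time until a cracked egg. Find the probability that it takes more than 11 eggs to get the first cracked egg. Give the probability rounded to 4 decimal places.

Y = number of eggs to the first success; geometric, p = 0.14.
P(Y > 11) = P(first 11 all fail) = (1−p)^11 = 0.190319

0.1903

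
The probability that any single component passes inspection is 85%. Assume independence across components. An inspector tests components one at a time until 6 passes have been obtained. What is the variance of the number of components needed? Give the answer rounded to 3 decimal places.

Y = total components until the sixth success; negative binomial with r=6, p=0.85.
Var(Y) = r(1−p)/p² = 6·0.15 / 0.85² = 1.24567

1.246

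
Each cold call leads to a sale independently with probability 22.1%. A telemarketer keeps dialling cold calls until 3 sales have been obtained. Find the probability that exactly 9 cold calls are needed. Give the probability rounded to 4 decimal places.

0.0675

Y = trial on which the third success occurs; negative binomial, r=3, p=0.221.
P(Y=9) = C(8,2) · p^3 · (1−p)^6
= 28 · 0.010794 · 0.22347 = 0.067540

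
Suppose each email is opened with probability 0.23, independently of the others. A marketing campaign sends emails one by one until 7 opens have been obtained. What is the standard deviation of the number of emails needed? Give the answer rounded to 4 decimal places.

Y = total emails until the seventh success; negative binomial with r=7, p=0.23.
SD(Y) = √[r(1−p)/p²] = √(101.890359) = 10.094075

10.0941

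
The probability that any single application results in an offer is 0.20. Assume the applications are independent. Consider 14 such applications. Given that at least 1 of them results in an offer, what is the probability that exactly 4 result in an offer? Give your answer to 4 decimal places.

0.1799

X ~ Binomial(14, 0.20). Want P(X=4 | X≥1) = P(X=4) / P(X≥1).
P(X=4) = C(14,4)·0.20^4·0.80^10 = 0.171970
P(X≥1) = 1 − 0.043980 = 0.956020
Ratio = 0.171970 / 0.956020 = 0.179882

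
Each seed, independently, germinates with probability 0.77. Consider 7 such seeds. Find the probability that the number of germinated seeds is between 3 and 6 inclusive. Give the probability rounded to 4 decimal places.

X ~ Binomial(7, 0.77); P(3 ≤ X ≤ 6) = Σ C(7,k) p^k (1−p)^(7−k) over k:
  k=3: C(7,3)·0.77^3·0.23^4 = 0.044715
  k=4: C(7,4)·0.77^4·0.23^3 = 0.149697
  k=5: C(7,5)·0.77^5·0.23^2 = 0.300697
  k=6: C(7,6)·0.77^6·0.23^1 = 0.335560
Total = 0.830669

0.8307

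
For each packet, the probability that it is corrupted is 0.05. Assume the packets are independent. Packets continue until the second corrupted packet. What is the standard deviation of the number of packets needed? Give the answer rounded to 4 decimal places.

Y = total packets until the second success; negative binomial with r=2, p=0.05.
SD(Y) = √[r(1−p)/p²] = √(760.000000) = 27.568098

27.5681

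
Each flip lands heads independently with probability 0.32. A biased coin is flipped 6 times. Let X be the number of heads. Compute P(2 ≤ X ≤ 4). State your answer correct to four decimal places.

0.6072

X ~ Binomial(6, 0.32); P(2 ≤ X ≤ 4) = Σ C(6,k) p^k (1−p)^(6−k) over k:
  k=2: C(6,2)·0.32^2·0.68^4 = 0.328418
  k=3: C(6,3)·0.32^3·0.68^3 = 0.206066
  k=4: C(6,4)·0.32^4·0.68^2 = 0.072729
Total = 0.607213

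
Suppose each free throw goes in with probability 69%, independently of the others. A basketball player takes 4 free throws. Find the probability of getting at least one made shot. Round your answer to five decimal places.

0.99076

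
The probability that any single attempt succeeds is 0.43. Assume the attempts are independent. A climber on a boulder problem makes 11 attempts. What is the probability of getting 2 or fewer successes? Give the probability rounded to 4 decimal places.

0.0838

X ~ Binomial(11, 0.43); P(X ≤ 2) = Σ C(11,k) p^k (1−p)^(11−k) over k:
  k=0: C(11,0)·0.43^0·0.57^11 = 0.002064
  k=1: C(11,1)·0.43^1·0.57^10 = 0.017124
  k=2: C(11,2)·0.43^2·0.57^9 = 0.064591
Total = 0.083779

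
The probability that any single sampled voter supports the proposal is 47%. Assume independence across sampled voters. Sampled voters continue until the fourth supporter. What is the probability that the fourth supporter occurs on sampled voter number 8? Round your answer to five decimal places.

Y = trial on which the fourth success occurs; negative binomial, r=4, p=0.47.
P(Y=8) = C(7,3) · p^4 · (1−p)^4
= 35 · 0.048797 · 0.078905 = 0.1347606

0.13476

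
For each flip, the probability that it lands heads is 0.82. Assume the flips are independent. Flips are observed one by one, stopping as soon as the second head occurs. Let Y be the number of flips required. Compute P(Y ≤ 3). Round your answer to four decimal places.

0.9145

Finishing within 3 flips ⇔ at least 2 successes in the first 3. With X ~ Binomial(3, 0.82), P(Y ≤ 3) = 1 − P(X ≤ 1).
  k=0: C(3,0)·0.82^0·0.18^3 = 0.005832
  k=1: C(3,1)·0.82^1·0.18^2 = 0.079704
1 − 0.085536 = 0.914464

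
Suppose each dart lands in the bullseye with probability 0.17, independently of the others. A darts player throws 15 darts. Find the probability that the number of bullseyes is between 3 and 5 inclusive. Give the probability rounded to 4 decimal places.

X ~ Binomial(15, 0.17); P(3 ≤ X ≤ 5) = Σ C(15,k) p^k (1−p)^(15−k) over k:
  k=3: C(15,3)·0.17^3·0.83^12 = 0.238944
  k=4: C(15,4)·0.17^4·0.83^11 = 0.146821
  k=5: C(15,5)·0.17^5·0.83^10 = 0.066158
Total = 0.451922

0.4519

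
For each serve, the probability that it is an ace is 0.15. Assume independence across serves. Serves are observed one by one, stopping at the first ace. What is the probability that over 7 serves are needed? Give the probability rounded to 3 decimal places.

Y = number of serves to the first success; geometric, p = 0.15.
P(Y > 7) = P(first 7 all fail) = (1−p)^7 = 0.32058

0.321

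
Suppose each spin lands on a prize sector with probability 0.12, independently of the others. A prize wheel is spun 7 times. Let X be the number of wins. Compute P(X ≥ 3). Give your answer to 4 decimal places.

X ~ Binomial(7, 0.12); P(X ≥ 3) = Σ C(7,k) p^k (1−p)^(7−k) over k:
  k=3: C(7,3)·0.12^3·0.88^4 = 0.036270
  k=4: C(7,4)·0.12^4·0.88^3 = 0.004946
  k=5: C(7,5)·0.12^5·0.88^2 = 0.000405
  k=6: C(7,6)·0.12^6·0.88^1 = 0.000018
  k=7: C(7,7)·0.12^7·0.88^0 = 0.000000
Total = 0.041639

0.0416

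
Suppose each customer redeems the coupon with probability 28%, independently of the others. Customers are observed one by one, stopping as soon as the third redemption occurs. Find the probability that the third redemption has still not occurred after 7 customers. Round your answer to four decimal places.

0.6919

Needing more than 7 customers ⇔ fewer than 3 successes in the first 7. With X ~ Binomial(7, 0.28), P(Y > 7) = P(X ≤ 2).
  k=0: C(7,0)·0.28^0·0.72^7 = 0.100306
  k=1: C(7,1)·0.28^1·0.72^6 = 0.273056
  k=2: C(7,2)·0.28^2·0.72^5 = 0.318565
P(X ≤ 2) = 0.691927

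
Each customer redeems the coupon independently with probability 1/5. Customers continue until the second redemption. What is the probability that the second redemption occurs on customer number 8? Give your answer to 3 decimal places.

0.073

Y = trial on which the second success occurs; negative binomial, r=2, p=0.20.
P(Y=8) = C(7,1) · p^2 · (1−p)^6
= 7 · 0.04 · 0.26214 = 0.07340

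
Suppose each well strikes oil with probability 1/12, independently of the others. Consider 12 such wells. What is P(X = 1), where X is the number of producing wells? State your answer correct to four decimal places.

0.3840

X ~ Binomial(n=12, p=0.083333).
P(X=1) = C(12,1) · p^1 · (1−p)^11
= 12 · 0.083333 · 0.384 = 0.383995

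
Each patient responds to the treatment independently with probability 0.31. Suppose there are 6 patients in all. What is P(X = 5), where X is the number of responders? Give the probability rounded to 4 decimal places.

X ~ Binomial(n=6, p=0.31).
P(X=5) = C(6,5) · p^5 · (1−p)^1
= 6 · 0.0028629 · 0.69 = 0.011852

0.0119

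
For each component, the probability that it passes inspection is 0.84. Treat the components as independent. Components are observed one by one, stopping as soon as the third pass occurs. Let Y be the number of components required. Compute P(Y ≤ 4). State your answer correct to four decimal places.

0.8772

Finishing within 4 components ⇔ at least 3 successes in the first 4. With X ~ Binomial(4, 0.84), P(Y ≤ 4) = 1 − P(X ≤ 2).
  k=0: C(4,0)·0.84^0·0.16^4 = 0.000655
  k=1: C(4,1)·0.84^1·0.16^3 = 0.013763
  k=2: C(4,2)·0.84^2·0.16^2 = 0.108380
1 − 0.122798 = 0.877202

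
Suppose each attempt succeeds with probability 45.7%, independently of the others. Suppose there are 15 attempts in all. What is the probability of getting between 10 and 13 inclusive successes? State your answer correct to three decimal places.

0.085

X ~ Binomial(15, 0.457); P(10 ≤ X ≤ 13) = Σ C(15,k) p^k (1−p)^(15−k) over k:
  k=10: C(15,10)·0.457^10·0.543^5 = 0.05633
  k=11: C(15,11)·0.457^11·0.543^4 = 0.02155
  k=12: C(15,12)·0.457^12·0.543^3 = 0.00605
  k=13: C(15,13)·0.457^13·0.543^2 = 0.00117
Total = 0.08509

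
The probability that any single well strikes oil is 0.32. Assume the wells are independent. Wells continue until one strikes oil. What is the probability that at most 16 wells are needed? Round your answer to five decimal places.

0.99791

Y = number of wells to the first success; geometric, p = 0.32.
P(Y ≤ 16) = 1 − (1−p)^16 = 1 − 0.0020900 = 0.9979100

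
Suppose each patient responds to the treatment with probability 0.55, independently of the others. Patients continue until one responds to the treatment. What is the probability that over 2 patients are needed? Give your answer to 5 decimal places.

0.20250

Y = number of patients to the first success; geometric, p = 0.55.
P(Y > 2) = P(first 2 all fail) = (1−p)^2 = 0.2025000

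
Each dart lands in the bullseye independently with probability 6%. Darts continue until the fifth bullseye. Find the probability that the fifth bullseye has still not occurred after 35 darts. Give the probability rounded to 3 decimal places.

Needing more than 35 darts ⇔ fewer than 5 successes in the first 35. With X ~ Binomial(35, 0.06), P(Y > 35) = P(X ≤ 4).
  k=0: C(35,0)·0.06^0·0.94^35 = 0.11468
  k=1: C(35,1)·0.06^1·0.94^34 = 0.25619
  k=2: C(35,2)·0.06^2·0.94^33 = 0.27800
  k=3: C(35,3)·0.06^3·0.94^32 = 0.19519
  k=4: C(35,4)·0.06^4·0.94^31 = 0.09967
P(X ≤ 4) = 0.94372

0.944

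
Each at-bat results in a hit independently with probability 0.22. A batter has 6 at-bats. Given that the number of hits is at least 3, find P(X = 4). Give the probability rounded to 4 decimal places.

0.1711

X ~ Binomial(6, 0.22). Want P(X=4 | X≥3) = P(X=4) / P(X≥3).
P(X=4) = C(6,4)·0.22^4·0.78^2 = 0.021378
P(X≥3) = 1 − 0.225200 − 0.381107 − 0.268729 = 0.124964
Ratio = 0.021378 / 0.124964 = 0.171075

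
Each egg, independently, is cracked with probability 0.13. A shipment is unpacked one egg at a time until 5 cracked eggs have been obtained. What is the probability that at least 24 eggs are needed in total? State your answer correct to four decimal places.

Needing more than 23 eggs ⇔ fewer than 5 successes in the first 23. With X ~ Binomial(23, 0.13), P(Y > 23) = P(X ≤ 4).
  k=0: C(23,0)·0.13^0·0.87^23 = 0.040639
  k=1: C(23,1)·0.13^1·0.87^22 = 0.139667
  k=2: C(23,2)·0.13^2·0.87^21 = 0.229568
  k=3: C(23,3)·0.13^3·0.87^20 = 0.240123
  k=4: C(23,4)·0.13^4·0.87^19 = 0.179402
P(X ≤ 4) = 0.829400

0.8294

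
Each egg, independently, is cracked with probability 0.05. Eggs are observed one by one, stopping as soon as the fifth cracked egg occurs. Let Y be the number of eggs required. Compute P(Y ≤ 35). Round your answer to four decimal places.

Finishing within 35 eggs ⇔ at least 5 successes in the first 35. With X ~ Binomial(35, 0.05), P(Y ≤ 35) = 1 − P(X ≤ 4).
  k=0: C(35,0)·0.05^0·0.95^35 = 0.166083
  k=1: C(35,1)·0.05^1·0.95^34 = 0.305943
  k=2: C(35,2)·0.05^2·0.95^33 = 0.273739
  k=3: C(35,3)·0.05^3·0.95^32 = 0.158480
  k=4: C(35,4)·0.05^4·0.95^31 = 0.066729
1 − 0.970974 = 0.029026

0.0290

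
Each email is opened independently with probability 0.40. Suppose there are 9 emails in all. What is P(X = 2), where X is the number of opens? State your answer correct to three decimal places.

0.161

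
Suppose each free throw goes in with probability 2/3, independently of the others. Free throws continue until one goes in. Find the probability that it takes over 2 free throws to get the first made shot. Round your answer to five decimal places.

0.11111

Y = number of free throws to the first success; geometric, p = 0.666667.
P(Y > 2) = P(first 2 all fail) = (1−p)^2 = 0.1111111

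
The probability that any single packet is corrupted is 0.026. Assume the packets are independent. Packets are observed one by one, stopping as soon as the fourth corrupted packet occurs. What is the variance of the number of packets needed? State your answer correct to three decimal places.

5763.314

Y = total packets until the fourth success; negative binomial with r=4, p=0.026.
Var(Y) = r(1−p)/p² = 4·0.974 / 0.026² = 5763.31361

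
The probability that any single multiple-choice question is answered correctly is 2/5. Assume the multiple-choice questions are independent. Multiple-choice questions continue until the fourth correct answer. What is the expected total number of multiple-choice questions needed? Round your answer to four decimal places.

Y = total multiple-choice questions until the fourth success; negative binomial with r=4, p=0.40.
E[Y] = r / p = 4 / 0.40 = 10.000000

10.0000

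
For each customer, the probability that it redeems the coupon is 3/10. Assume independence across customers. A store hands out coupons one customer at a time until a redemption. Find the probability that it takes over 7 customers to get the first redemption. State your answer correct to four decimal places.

Y = number of customers to the first success; geometric, p = 0.30.
P(Y > 7) = P(first 7 all fail) = (1−p)^7 = 0.082354

0.0824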